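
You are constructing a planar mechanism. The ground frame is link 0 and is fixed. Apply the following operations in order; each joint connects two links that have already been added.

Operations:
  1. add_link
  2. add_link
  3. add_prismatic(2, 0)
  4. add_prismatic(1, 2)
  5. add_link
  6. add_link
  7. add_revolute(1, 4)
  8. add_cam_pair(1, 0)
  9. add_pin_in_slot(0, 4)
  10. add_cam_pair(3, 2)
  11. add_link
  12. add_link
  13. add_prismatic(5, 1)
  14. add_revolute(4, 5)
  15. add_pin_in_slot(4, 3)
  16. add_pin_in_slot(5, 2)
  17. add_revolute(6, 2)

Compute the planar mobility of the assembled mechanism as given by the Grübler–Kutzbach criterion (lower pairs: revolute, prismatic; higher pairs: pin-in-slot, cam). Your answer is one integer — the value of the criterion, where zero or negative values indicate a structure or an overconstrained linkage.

link 0 = ground. State L|J1|J2 = 1|0|0
+link1  2|0|0
+link2  3|0|0
P(2,0) f=1→J1  3|1|0
P(1,2) f=1→J1  3|2|0
+link3  4|2|0
+link4  5|2|0
R(1,4) f=1→J1  5|3|0
C(1,0) f=2→J2  5|3|1
PS(0,4) f=2→J2  5|3|2
C(3,2) f=2→J2  5|3|3
+link5  6|3|3
+link6  7|3|3
P(5,1) f=1→J1  7|4|3
R(4,5) f=1→J1  7|5|3
PS(4,3) f=2→J2  7|5|4
PS(5,2) f=2→J2  7|5|5
R(6,2) f=1→J1  7|6|5
M = 3(7−1)−2·6−5 = 18−12−5 = 1

M = 1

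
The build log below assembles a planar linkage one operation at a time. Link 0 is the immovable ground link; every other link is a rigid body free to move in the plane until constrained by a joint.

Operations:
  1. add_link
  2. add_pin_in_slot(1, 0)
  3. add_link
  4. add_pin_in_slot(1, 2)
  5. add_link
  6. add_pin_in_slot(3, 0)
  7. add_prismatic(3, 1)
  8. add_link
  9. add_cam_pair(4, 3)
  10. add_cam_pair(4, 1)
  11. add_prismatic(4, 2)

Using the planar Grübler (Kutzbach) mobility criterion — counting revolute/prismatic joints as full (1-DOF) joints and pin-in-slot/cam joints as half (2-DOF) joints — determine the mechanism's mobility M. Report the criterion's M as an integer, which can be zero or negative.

ground; <1,0,0>
#1 <2,0,0>
PS:1↔0 J2 <2,0,1>
#2 <3,0,1>
PS:1↔2 J2 <3,0,2>
#3 <4,0,2>
PS:3↔0 J2 <4,0,3>
P:3↔1 J1 <4,1,3>
#4 <5,1,3>
C:4↔3 J2 <5,1,4>
C:4↔1 J2 <5,1,5>
P:4↔2 J1 <5,2,5>
3×4 − 2×2 − 1×5 = 3

M = 3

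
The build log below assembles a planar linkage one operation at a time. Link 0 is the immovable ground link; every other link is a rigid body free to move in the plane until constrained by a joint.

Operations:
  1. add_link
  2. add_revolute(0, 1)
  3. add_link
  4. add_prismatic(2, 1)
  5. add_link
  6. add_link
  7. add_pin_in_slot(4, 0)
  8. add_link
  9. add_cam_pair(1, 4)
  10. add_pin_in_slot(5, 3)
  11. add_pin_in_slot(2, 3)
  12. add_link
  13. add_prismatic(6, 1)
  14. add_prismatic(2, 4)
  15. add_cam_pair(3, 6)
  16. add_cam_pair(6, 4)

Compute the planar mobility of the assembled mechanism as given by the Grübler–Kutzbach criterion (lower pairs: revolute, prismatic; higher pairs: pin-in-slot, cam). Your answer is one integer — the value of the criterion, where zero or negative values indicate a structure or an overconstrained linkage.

M = 4

ground; <1,0,0>
#1 <2,0,0>
R:0↔1 J1 <2,1,0>
#2 <3,1,0>
P:2↔1 J1 <3,2,0>
#3 <4,2,0>
#4 <5,2,0>
PS:4↔0 J2 <5,2,1>
#5 <6,2,1>
C:1↔4 J2 <6,2,2>
PS:5↔3 J2 <6,2,3>
PS:2↔3 J2 <6,2,4>
#6 <7,2,4>
P:6↔1 J1 <7,3,4>
P:2↔4 J1 <7,4,4>
C:3↔6 J2 <7,4,5>
C:6↔4 J2 <7,4,6>
3×6 − 2×4 − 1×6 = 4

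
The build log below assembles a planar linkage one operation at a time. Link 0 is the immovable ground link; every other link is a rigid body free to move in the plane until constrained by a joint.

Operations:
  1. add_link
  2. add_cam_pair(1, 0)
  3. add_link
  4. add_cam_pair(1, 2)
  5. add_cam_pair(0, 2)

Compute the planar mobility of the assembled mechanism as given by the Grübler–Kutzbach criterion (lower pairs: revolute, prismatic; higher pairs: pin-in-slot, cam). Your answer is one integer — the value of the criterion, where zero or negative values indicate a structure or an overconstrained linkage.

(L,J1,J2)=(1,0,0); link0 fixed
link1: (2,0,0)
C 1-0 [J2]: (2,0,1)
link2: (3,0,1)
C 1-2 [J2]: (3,0,2)
C 0-2 [J2]: (3,0,3)
Grübler: 3·2 − 2·0 − 3 = 3

M = 3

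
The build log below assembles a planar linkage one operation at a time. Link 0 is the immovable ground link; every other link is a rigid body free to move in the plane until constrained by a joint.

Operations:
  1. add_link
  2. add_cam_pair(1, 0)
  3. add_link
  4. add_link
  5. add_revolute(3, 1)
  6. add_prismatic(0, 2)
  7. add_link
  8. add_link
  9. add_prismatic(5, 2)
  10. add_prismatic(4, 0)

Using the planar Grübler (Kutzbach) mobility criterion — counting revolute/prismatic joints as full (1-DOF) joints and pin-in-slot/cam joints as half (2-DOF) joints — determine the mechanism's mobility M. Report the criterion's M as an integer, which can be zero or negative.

M = 6

link 0 = ground. State L|J1|J2 = 1|0|0
+link1  2|0|0
C(1,0) f=2→J2  2|0|1
+link2  3|0|1
+link3  4|0|1
R(3,1) f=1→J1  4|1|1
P(0,2) f=1→J1  4|2|1
+link4  5|2|1
+link5  6|2|1
P(5,2) f=1→J1  6|3|1
P(4,0) f=1→J1  6|4|1
M = 3(6−1)−2·4−1 = 15−8−1 = 6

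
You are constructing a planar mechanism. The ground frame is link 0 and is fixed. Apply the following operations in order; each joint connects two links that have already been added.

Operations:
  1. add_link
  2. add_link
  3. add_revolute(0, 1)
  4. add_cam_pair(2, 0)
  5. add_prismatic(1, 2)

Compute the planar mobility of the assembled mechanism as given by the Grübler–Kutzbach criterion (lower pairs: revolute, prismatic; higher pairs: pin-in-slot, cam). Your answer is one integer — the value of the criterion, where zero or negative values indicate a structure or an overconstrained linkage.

link 0 = ground. State L|J1|J2 = 1|0|0
+link1  2|0|0
+link2  3|0|0
R(0,1) f=1→J1  3|1|0
C(2,0) f=2→J2  3|1|1
P(1,2) f=1→J1  3|2|1
M = 3(3−1)−2·2−1 = 6−4−1 = 1

M = 1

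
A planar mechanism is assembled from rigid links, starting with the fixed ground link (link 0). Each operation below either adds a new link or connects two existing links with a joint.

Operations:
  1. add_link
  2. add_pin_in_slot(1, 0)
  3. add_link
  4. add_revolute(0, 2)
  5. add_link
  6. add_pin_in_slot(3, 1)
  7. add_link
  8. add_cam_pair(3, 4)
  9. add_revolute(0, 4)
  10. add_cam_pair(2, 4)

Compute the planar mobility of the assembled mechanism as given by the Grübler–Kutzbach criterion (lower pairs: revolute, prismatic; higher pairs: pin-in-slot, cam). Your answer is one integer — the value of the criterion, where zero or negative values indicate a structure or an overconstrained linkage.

M = 4

[1;0;0] (link 0 is ground)
L+ [2;0;0]
PS(1,0)∈J2 [2;0;1]
L+ [3;0;1]
R(0,2)∈J1 [3;1;1]
L+ [4;1;1]
PS(3,1)∈J2 [4;1;2]
L+ [5;1;2]
C(3,4)∈J2 [5;1;3]
R(0,4)∈J1 [5;2;3]
C(2,4)∈J2 [5;2;4]
mobility = 12 − 4 − 4 = 4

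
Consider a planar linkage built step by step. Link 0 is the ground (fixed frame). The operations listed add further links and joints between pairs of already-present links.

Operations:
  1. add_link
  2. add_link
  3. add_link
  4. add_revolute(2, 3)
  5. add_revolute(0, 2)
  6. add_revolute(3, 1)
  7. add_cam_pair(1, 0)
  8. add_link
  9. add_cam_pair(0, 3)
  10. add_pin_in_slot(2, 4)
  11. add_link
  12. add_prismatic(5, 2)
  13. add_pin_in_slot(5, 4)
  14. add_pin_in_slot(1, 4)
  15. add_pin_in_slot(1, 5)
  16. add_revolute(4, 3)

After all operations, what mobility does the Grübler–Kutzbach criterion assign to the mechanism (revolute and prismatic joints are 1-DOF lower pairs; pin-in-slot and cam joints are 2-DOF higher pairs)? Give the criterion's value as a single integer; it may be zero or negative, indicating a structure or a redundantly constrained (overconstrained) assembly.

M = -1

link 0 = ground. State L|J1|J2 = 1|0|0
+link1  2|0|0
+link2  3|0|0
+link3  4|0|0
R(2,3) f=1→J1  4|1|0
R(0,2) f=1→J1  4|2|0
R(3,1) f=1→J1  4|3|0
C(1,0) f=2→J2  4|3|1
+link4  5|3|1
C(0,3) f=2→J2  5|3|2
PS(2,4) f=2→J2  5|3|3
+link5  6|3|3
P(5,2) f=1→J1  6|4|3
PS(5,4) f=2→J2  6|4|4
PS(1,4) f=2→J2  6|4|5
PS(1,5) f=2→J2  6|4|6
R(4,3) f=1→J1  6|5|6
M = 3(6−1)−2·5−6 = 15−10−6 = -1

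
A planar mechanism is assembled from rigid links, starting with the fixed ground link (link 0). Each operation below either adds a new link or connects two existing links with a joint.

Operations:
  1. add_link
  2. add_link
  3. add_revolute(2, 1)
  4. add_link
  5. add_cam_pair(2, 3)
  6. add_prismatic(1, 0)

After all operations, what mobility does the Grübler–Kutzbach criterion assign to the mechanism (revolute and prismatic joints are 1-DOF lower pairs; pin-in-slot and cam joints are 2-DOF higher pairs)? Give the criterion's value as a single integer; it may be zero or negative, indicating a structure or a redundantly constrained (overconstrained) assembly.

M = 4

[1;0;0] (link 0 is ground)
L+ [2;0;0]
L+ [3;0;0]
R(2,1)∈J1 [3;1;0]
L+ [4;1;0]
C(2,3)∈J2 [4;1;1]
P(1,0)∈J1 [4;2;1]
mobility = 9 − 4 − 1 = 4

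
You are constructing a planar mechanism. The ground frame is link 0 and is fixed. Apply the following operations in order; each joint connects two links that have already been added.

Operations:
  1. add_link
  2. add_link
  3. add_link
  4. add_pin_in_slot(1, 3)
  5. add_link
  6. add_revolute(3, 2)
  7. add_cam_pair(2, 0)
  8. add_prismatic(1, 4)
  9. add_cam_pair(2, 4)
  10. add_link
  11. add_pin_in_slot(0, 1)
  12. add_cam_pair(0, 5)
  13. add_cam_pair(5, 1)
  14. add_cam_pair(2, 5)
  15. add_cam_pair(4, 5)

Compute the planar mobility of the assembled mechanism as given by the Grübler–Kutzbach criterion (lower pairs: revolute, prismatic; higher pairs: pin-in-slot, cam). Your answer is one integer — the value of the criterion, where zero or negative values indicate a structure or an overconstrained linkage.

L=1 J1=0 J2=0
add link → L=2 J1=0 J2=0
add link → L=3 J1=0 J2=0
add link → L=4 J1=0 J2=0
PS@1,3 dof=2 J2 → L=4 J1=0 J2=1
add link → L=5 J1=0 J2=1
R@3,2 dof=1 J1 → L=5 J1=1 J2=1
C@2,0 dof=2 J2 → L=5 J1=1 J2=2
P@1,4 dof=1 J1 → L=5 J1=2 J2=2
C@2,4 dof=2 J2 → L=5 J1=2 J2=3
add link → L=6 J1=2 J2=3
PS@0,1 dof=2 J2 → L=6 J1=2 J2=4
C@0,5 dof=2 J2 → L=6 J1=2 J2=5
C@5,1 dof=2 J2 → L=6 J1=2 J2=6
C@2,5 dof=2 J2 → L=6 J1=2 J2=7
C@4,5 dof=2 J2 → L=6 J1=2 J2=8
M=3(L−1)−2J1−J2=3·5−2·2−8=3

M = 3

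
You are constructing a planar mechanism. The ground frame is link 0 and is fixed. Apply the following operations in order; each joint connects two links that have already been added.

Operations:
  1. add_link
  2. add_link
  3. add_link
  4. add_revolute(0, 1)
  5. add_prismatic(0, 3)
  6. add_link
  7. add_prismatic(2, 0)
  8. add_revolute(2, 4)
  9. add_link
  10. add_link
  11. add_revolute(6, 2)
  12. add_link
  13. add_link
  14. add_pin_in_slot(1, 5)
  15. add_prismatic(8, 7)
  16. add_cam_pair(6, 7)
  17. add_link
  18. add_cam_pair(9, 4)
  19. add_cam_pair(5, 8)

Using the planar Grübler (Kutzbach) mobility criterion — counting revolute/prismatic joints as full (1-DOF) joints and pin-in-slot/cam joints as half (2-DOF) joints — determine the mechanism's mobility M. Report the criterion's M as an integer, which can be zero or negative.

M = 11

ground; <1,0,0>
#1 <2,0,0>
#2 <3,0,0>
#3 <4,0,0>
R:0↔1 J1 <4,1,0>
P:0↔3 J1 <4,2,0>
#4 <5,2,0>
P:2↔0 J1 <5,3,0>
R:2↔4 J1 <5,4,0>
#5 <6,4,0>
#6 <7,4,0>
R:6↔2 J1 <7,5,0>
#7 <8,5,0>
#8 <9,5,0>
PS:1↔5 J2 <9,5,1>
P:8↔7 J1 <9,6,1>
C:6↔7 J2 <9,6,2>
#9 <10,6,2>
C:9↔4 J2 <10,6,3>
C:5↔8 J2 <10,6,4>
3×9 − 2×6 − 1×4 = 11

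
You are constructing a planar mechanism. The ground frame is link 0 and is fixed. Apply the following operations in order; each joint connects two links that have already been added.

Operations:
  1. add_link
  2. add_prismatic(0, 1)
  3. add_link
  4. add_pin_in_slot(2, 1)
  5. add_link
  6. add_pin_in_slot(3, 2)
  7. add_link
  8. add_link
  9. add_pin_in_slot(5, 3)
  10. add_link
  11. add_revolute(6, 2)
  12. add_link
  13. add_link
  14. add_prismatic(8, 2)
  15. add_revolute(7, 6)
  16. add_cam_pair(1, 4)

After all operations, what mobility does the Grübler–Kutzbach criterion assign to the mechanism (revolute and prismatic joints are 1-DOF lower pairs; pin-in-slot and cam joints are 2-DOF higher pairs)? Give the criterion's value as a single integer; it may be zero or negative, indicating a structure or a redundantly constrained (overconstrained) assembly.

M = 12

ground; <1,0,0>
#1 <2,0,0>
P:0↔1 J1 <2,1,0>
#2 <3,1,0>
PS:2↔1 J2 <3,1,1>
#3 <4,1,1>
PS:3↔2 J2 <4,1,2>
#4 <5,1,2>
#5 <6,1,2>
PS:5↔3 J2 <6,1,3>
#6 <7,1,3>
R:6↔2 J1 <7,2,3>
#7 <8,2,3>
#8 <9,2,3>
P:8↔2 J1 <9,3,3>
R:7↔6 J1 <9,4,3>
C:1↔4 J2 <9,4,4>
3×8 − 2×4 − 1×4 = 12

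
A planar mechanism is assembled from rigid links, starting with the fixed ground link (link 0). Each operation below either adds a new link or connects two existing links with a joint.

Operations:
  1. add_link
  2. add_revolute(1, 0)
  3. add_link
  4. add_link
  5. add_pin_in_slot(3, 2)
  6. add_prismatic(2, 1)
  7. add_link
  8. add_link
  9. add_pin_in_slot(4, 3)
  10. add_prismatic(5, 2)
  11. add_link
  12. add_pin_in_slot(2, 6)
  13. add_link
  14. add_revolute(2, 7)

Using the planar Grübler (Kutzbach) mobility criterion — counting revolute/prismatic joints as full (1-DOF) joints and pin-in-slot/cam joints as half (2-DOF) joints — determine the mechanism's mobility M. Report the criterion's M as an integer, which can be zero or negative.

link 0 = ground. State L|J1|J2 = 1|0|0
+link1  2|0|0
R(1,0) f=1→J1  2|1|0
+link2  3|1|0
+link3  4|1|0
PS(3,2) f=2→J2  4|1|1
P(2,1) f=1→J1  4|2|1
+link4  5|2|1
+link5  6|2|1
PS(4,3) f=2→J2  6|2|2
P(5,2) f=1→J1  6|3|2
+link6  7|3|2
PS(2,6) f=2→J2  7|3|3
+link7  8|3|3
R(2,7) f=1→J1  8|4|3
M = 3(8−1)−2·4−3 = 21−8−3 = 10

M = 10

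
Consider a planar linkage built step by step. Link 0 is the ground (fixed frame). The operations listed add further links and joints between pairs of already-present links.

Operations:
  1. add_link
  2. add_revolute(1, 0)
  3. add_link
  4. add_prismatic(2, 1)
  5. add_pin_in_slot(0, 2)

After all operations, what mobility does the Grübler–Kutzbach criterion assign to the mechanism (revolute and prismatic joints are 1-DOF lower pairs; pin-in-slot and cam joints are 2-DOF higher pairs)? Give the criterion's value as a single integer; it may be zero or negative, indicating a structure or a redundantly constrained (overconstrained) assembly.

[1;0;0] (link 0 is ground)
L+ [2;0;0]
R(1,0)∈J1 [2;1;0]
L+ [3;1;0]
P(2,1)∈J1 [3;2;0]
PS(0,2)∈J2 [3;2;1]
mobility = 6 − 4 − 1 = 1

M = 1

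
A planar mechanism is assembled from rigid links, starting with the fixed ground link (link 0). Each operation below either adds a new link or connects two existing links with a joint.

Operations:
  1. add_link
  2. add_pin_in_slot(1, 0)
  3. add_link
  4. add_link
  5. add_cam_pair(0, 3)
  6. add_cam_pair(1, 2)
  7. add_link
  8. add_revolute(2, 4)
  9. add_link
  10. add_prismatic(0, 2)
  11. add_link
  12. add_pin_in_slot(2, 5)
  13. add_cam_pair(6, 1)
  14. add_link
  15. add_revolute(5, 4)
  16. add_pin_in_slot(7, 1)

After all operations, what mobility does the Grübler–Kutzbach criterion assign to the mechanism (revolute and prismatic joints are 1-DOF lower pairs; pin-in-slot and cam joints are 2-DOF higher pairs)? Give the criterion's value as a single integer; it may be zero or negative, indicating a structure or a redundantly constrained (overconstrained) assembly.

M = 9

(L,J1,J2)=(1,0,0); link0 fixed
link1: (2,0,0)
PS 1-0 [J2]: (2,0,1)
link2: (3,0,1)
link3: (4,0,1)
C 0-3 [J2]: (4,0,2)
C 1-2 [J2]: (4,0,3)
link4: (5,0,3)
R 2-4 [J1]: (5,1,3)
link5: (6,1,3)
P 0-2 [J1]: (6,2,3)
link6: (7,2,3)
PS 2-5 [J2]: (7,2,4)
C 6-1 [J2]: (7,2,5)
link7: (8,2,5)
R 5-4 [J1]: (8,3,5)
PS 7-1 [J2]: (8,3,6)
Grübler: 3·7 − 2·3 − 6 = 9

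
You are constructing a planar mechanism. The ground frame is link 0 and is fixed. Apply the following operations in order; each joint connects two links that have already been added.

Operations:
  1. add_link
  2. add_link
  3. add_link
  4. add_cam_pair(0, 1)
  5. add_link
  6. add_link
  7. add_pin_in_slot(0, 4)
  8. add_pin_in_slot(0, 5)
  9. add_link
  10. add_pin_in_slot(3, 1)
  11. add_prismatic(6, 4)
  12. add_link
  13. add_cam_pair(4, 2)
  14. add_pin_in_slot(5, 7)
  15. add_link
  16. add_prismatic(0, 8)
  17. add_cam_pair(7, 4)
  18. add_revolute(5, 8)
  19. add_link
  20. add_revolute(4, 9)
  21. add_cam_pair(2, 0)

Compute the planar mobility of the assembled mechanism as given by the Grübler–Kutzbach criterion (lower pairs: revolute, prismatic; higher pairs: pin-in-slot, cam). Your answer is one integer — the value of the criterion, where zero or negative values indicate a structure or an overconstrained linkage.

M = 11

ground; <1,0,0>
#1 <2,0,0>
#2 <3,0,0>
#3 <4,0,0>
C:0↔1 J2 <4,0,1>
#4 <5,0,1>
#5 <6,0,1>
PS:0↔4 J2 <6,0,2>
PS:0↔5 J2 <6,0,3>
#6 <7,0,3>
PS:3↔1 J2 <7,0,4>
P:6↔4 J1 <7,1,4>
#7 <8,1,4>
C:4↔2 J2 <8,1,5>
PS:5↔7 J2 <8,1,6>
#8 <9,1,6>
P:0↔8 J1 <9,2,6>
C:7↔4 J2 <9,2,7>
R:5↔8 J1 <9,3,7>
#9 <10,3,7>
R:4↔9 J1 <10,4,7>
C:2↔0 J2 <10,4,8>
3×9 − 2×4 − 1×8 = 11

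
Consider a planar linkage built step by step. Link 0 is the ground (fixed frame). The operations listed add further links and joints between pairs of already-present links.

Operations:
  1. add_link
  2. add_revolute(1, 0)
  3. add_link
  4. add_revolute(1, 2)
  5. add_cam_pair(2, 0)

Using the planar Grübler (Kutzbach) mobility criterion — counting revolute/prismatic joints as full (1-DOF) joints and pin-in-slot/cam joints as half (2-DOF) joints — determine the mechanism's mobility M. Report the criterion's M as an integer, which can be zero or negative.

L=1 J1=0 J2=0
add link → L=2 J1=0 J2=0
R@1,0 dof=1 J1 → L=2 J1=1 J2=0
add link → L=3 J1=1 J2=0
R@1,2 dof=1 J1 → L=3 J1=2 J2=0
C@2,0 dof=2 J2 → L=3 J1=2 J2=1
M=3(L−1)−2J1−J2=3·2−2·2−1=1

M = 1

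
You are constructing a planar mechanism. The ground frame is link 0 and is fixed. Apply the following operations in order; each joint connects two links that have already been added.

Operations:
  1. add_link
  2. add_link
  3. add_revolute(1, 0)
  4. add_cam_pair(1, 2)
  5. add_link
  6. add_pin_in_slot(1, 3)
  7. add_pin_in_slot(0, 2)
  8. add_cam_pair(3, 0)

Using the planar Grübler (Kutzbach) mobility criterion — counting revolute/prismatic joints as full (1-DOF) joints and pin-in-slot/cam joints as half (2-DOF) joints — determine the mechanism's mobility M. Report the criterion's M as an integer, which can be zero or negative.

L=1 J1=0 J2=0
add link → L=2 J1=0 J2=0
add link → L=3 J1=0 J2=0
R@1,0 dof=1 J1 → L=3 J1=1 J2=0
C@1,2 dof=2 J2 → L=3 J1=1 J2=1
add link → L=4 J1=1 J2=1
PS@1,3 dof=2 J2 → L=4 J1=1 J2=2
PS@0,2 dof=2 J2 → L=4 J1=1 J2=3
C@3,0 dof=2 J2 → L=4 J1=1 J2=4
M=3(L−1)−2J1−J2=3·3−2·1−4=3

M = 3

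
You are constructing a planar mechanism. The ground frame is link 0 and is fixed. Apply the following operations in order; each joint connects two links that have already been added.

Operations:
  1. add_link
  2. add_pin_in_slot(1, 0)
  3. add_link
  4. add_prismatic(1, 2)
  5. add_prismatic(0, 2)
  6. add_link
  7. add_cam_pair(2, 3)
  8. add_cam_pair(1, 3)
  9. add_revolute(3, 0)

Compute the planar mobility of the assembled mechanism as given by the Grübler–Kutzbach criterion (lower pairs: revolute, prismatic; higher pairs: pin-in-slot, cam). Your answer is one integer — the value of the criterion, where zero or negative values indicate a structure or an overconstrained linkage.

M = 0

[1;0;0] (link 0 is ground)
L+ [2;0;0]
PS(1,0)∈J2 [2;0;1]
L+ [3;0;1]
P(1,2)∈J1 [3;1;1]
P(0,2)∈J1 [3;2;1]
L+ [4;2;1]
C(2,3)∈J2 [4;2;2]
C(1,3)∈J2 [4;2;3]
R(3,0)∈J1 [4;3;3]
mobility = 9 − 6 − 3 = 0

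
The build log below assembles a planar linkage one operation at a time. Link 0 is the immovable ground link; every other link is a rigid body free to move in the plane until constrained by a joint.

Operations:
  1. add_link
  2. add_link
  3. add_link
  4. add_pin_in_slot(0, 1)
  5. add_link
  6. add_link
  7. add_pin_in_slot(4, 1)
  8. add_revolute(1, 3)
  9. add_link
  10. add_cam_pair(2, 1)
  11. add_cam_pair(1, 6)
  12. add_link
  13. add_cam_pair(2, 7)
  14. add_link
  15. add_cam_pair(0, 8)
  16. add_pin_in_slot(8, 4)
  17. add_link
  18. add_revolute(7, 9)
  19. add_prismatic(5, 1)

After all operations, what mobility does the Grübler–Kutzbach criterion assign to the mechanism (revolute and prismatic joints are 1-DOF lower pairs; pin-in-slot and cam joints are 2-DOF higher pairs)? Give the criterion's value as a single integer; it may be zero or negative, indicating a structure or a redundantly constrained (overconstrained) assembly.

M = 14

L=1 J1=0 J2=0
add link → L=2 J1=0 J2=0
add link → L=3 J1=0 J2=0
add link → L=4 J1=0 J2=0
PS@0,1 dof=2 J2 → L=4 J1=0 J2=1
add link → L=5 J1=0 J2=1
add link → L=6 J1=0 J2=1
PS@4,1 dof=2 J2 → L=6 J1=0 J2=2
R@1,3 dof=1 J1 → L=6 J1=1 J2=2
add link → L=7 J1=1 J2=2
C@2,1 dof=2 J2 → L=7 J1=1 J2=3
C@1,6 dof=2 J2 → L=7 J1=1 J2=4
add link → L=8 J1=1 J2=4
C@2,7 dof=2 J2 → L=8 J1=1 J2=5
add link → L=9 J1=1 J2=5
C@0,8 dof=2 J2 → L=9 J1=1 J2=6
PS@8,4 dof=2 J2 → L=9 J1=1 J2=7
add link → L=10 J1=1 J2=7
R@7,9 dof=1 J1 → L=10 J1=2 J2=7
P@5,1 dof=1 J1 → L=10 J1=3 J2=7
M=3(L−1)−2J1−J2=3·9−2·3−7=14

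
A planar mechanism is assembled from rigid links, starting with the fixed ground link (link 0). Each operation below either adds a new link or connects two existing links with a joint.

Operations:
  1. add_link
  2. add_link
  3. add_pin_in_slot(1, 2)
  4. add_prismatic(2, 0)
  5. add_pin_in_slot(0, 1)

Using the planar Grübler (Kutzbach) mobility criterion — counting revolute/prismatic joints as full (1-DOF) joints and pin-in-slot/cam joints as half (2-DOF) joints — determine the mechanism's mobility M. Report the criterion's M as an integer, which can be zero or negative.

M = 2

ground; <1,0,0>
#1 <2,0,0>
#2 <3,0,0>
PS:1↔2 J2 <3,0,1>
P:2↔0 J1 <3,1,1>
PS:0↔1 J2 <3,1,2>
3×2 − 2×1 − 1×2 = 2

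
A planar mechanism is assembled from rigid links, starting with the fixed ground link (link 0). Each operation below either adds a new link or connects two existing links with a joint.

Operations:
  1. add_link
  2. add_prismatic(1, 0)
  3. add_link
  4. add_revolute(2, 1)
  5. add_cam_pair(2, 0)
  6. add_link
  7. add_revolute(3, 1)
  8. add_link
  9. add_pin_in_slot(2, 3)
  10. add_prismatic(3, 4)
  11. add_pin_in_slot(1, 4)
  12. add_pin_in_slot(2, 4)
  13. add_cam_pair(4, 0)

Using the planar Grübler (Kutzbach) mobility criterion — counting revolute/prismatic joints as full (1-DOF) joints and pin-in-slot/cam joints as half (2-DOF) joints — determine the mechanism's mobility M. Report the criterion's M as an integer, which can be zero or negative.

(L,J1,J2)=(1,0,0); link0 fixed
link1: (2,0,0)
P 1-0 [J1]: (2,1,0)
link2: (3,1,0)
R 2-1 [J1]: (3,2,0)
C 2-0 [J2]: (3,2,1)
link3: (4,2,1)
R 3-1 [J1]: (4,3,1)
link4: (5,3,1)
PS 2-3 [J2]: (5,3,2)
P 3-4 [J1]: (5,4,2)
PS 1-4 [J2]: (5,4,3)
PS 2-4 [J2]: (5,4,4)
C 4-0 [J2]: (5,4,5)
Grübler: 3·4 − 2·4 − 5 = -1

M = -1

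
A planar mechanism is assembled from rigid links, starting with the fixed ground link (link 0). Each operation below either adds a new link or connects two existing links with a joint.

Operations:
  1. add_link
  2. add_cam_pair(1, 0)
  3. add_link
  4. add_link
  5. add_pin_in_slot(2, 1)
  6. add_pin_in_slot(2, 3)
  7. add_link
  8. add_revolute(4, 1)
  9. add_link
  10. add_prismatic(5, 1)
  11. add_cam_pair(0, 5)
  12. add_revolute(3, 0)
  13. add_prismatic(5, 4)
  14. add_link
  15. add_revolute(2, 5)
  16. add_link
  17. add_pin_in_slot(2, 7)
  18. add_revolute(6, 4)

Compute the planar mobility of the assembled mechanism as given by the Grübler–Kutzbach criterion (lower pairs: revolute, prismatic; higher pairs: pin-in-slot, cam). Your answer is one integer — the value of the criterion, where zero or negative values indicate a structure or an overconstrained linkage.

link 0 = ground. State L|J1|J2 = 1|0|0
+link1  2|0|0
C(1,0) f=2→J2  2|0|1
+link2  3|0|1
+link3  4|0|1
PS(2,1) f=2→J2  4|0|2
PS(2,3) f=2→J2  4|0|3
+link4  5|0|3
R(4,1) f=1→J1  5|1|3
+link5  6|1|3
P(5,1) f=1→J1  6|2|3
C(0,5) f=2→J2  6|2|4
R(3,0) f=1→J1  6|3|4
P(5,4) f=1→J1  6|4|4
+link6  7|4|4
R(2,5) f=1→J1  7|5|4
+link7  8|5|4
PS(2,7) f=2→J2  8|5|5
R(6,4) f=1→J1  8|6|5
M = 3(8−1)−2·6−5 = 21−12−5 = 4

M = 4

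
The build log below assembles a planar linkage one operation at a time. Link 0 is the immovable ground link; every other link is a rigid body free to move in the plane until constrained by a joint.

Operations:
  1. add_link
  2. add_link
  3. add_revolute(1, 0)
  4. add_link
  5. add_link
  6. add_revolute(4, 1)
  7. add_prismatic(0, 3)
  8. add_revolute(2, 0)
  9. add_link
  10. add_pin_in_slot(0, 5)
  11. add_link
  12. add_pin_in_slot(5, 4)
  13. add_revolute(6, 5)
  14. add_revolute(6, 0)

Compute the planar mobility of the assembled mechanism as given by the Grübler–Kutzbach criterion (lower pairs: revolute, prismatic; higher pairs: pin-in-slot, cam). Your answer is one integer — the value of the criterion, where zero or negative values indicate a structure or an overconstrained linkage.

M = 4

link 0 = ground. State L|J1|J2 = 1|0|0
+link1  2|0|0
+link2  3|0|0
R(1,0) f=1→J1  3|1|0
+link3  4|1|0
+link4  5|1|0
R(4,1) f=1→J1  5|2|0
P(0,3) f=1→J1  5|3|0
R(2,0) f=1→J1  5|4|0
+link5  6|4|0
PS(0,5) f=2→J2  6|4|1
+link6  7|4|1
PS(5,4) f=2→J2  7|4|2
R(6,5) f=1→J1  7|5|2
R(6,0) f=1→J1  7|6|2
M = 3(7−1)−2·6−2 = 18−12−2 = 4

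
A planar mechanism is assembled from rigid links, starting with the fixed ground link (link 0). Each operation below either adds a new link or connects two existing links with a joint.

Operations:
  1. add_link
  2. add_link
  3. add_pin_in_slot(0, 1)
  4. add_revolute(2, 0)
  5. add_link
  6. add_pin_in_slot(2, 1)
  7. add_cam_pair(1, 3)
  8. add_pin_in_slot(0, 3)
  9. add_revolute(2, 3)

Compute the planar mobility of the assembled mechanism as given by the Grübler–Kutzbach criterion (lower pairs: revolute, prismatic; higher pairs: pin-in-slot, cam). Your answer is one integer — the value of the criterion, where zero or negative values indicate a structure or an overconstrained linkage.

M = 1

link 0 = ground. State L|J1|J2 = 1|0|0
+link1  2|0|0
+link2  3|0|0
PS(0,1) f=2→J2  3|0|1
R(2,0) f=1→J1  3|1|1
+link3  4|1|1
PS(2,1) f=2→J2  4|1|2
C(1,3) f=2→J2  4|1|3
PS(0,3) f=2→J2  4|1|4
R(2,3) f=1→J1  4|2|4
M = 3(4−1)−2·2−4 = 9−4−4 = 1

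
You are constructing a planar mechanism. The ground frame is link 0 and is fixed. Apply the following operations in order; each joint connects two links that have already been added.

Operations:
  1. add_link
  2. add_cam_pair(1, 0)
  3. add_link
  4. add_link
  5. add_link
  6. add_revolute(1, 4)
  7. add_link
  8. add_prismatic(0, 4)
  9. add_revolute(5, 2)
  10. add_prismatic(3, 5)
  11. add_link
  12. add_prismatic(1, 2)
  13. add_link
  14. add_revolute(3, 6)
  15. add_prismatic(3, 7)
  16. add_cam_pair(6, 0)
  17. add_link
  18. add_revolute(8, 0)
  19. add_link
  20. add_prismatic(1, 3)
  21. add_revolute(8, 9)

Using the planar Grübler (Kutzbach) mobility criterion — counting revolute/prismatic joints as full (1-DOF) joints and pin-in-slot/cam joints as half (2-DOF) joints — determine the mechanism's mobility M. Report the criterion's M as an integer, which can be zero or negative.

L=1 J1=0 J2=0
add link → L=2 J1=0 J2=0
C@1,0 dof=2 J2 → L=2 J1=0 J2=1
add link → L=3 J1=0 J2=1
add link → L=4 J1=0 J2=1
add link → L=5 J1=0 J2=1
R@1,4 dof=1 J1 → L=5 J1=1 J2=1
add link → L=6 J1=1 J2=1
P@0,4 dof=1 J1 → L=6 J1=2 J2=1
R@5,2 dof=1 J1 → L=6 J1=3 J2=1
P@3,5 dof=1 J1 → L=6 J1=4 J2=1
add link → L=7 J1=4 J2=1
P@1,2 dof=1 J1 → L=7 J1=5 J2=1
add link → L=8 J1=5 J2=1
R@3,6 dof=1 J1 → L=8 J1=6 J2=1
P@3,7 dof=1 J1 → L=8 J1=7 J2=1
C@6,0 dof=2 J2 → L=8 J1=7 J2=2
add link → L=9 J1=7 J2=2
R@8,0 dof=1 J1 → L=9 J1=8 J2=2
add link → L=10 J1=8 J2=2
P@1,3 dof=1 J1 → L=10 J1=9 J2=2
R@8,9 dof=1 J1 → L=10 J1=10 J2=2
M=3(L−1)−2J1−J2=3·9−2·10−2=5

M = 5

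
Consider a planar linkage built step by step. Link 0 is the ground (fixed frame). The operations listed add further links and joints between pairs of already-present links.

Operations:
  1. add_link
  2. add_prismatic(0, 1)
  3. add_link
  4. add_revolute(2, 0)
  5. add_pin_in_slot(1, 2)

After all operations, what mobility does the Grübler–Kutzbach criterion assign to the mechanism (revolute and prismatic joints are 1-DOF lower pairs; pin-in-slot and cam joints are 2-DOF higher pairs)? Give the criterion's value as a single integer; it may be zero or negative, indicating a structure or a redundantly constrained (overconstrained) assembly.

M = 1

ground; <1,0,0>
#1 <2,0,0>
P:0↔1 J1 <2,1,0>
#2 <3,1,0>
R:2↔0 J1 <3,2,0>
PS:1↔2 J2 <3,2,1>
3×2 − 2×2 − 1×1 = 1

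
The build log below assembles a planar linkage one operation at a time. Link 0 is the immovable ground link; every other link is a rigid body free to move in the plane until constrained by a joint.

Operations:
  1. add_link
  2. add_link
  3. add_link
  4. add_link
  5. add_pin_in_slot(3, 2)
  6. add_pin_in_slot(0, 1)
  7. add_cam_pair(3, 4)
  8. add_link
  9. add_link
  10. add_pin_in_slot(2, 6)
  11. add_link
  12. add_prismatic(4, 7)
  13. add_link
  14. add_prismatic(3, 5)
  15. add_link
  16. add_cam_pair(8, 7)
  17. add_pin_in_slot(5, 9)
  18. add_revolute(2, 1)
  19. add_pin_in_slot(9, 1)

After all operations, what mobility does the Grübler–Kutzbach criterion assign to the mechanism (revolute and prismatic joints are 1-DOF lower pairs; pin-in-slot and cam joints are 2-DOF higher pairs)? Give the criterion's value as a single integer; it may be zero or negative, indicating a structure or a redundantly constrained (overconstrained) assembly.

link 0 = ground. State L|J1|J2 = 1|0|0
+link1  2|0|0
+link2  3|0|0
+link3  4|0|0
+link4  5|0|0
PS(3,2) f=2→J2  5|0|1
PS(0,1) f=2→J2  5|0|2
C(3,4) f=2→J2  5|0|3
+link5  6|0|3
+link6  7|0|3
PS(2,6) f=2→J2  7|0|4
+link7  8|0|4
P(4,7) f=1→J1  8|1|4
+link8  9|1|4
P(3,5) f=1→J1  9|2|4
+link9  10|2|4
C(8,7) f=2→J2  10|2|5
PS(5,9) f=2→J2  10|2|6
R(2,1) f=1→J1  10|3|6
PS(9,1) f=2→J2  10|3|7
M = 3(10−1)−2·3−7 = 27−6−7 = 14

M = 14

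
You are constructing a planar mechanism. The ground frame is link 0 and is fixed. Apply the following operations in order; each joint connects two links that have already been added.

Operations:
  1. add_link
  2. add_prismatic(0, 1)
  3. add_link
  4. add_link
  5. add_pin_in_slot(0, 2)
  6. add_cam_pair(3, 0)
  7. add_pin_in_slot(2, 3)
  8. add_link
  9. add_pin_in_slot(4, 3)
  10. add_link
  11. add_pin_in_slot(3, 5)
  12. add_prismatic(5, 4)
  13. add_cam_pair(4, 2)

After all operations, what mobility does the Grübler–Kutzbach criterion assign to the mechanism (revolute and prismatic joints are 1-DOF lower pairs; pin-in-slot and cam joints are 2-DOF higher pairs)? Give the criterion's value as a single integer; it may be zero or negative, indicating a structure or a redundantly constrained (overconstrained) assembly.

(L,J1,J2)=(1,0,0); link0 fixed
link1: (2,0,0)
P 0-1 [J1]: (2,1,0)
link2: (3,1,0)
link3: (4,1,0)
PS 0-2 [J2]: (4,1,1)
C 3-0 [J2]: (4,1,2)
PS 2-3 [J2]: (4,1,3)
link4: (5,1,3)
PS 4-3 [J2]: (5,1,4)
link5: (6,1,4)
PS 3-5 [J2]: (6,1,5)
P 5-4 [J1]: (6,2,5)
C 4-2 [J2]: (6,2,6)
Grübler: 3·5 − 2·2 − 6 = 5

M = 5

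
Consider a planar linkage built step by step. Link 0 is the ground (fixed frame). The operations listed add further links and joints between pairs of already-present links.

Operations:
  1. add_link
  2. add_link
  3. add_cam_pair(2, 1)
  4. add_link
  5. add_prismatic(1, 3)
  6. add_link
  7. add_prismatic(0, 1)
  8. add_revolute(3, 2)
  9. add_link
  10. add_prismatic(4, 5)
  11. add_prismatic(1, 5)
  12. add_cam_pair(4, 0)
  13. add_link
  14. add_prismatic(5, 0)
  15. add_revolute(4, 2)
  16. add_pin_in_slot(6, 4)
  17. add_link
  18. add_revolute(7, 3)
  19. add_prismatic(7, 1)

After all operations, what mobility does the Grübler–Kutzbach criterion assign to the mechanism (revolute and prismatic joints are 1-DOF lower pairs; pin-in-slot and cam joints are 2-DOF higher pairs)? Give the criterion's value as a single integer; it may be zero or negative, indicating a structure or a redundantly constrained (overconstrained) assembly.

M = 0

[1;0;0] (link 0 is ground)
L+ [2;0;0]
L+ [3;0;0]
C(2,1)∈J2 [3;0;1]
L+ [4;0;1]
P(1,3)∈J1 [4;1;1]
L+ [5;1;1]
P(0,1)∈J1 [5;2;1]
R(3,2)∈J1 [5;3;1]
L+ [6;3;1]
P(4,5)∈J1 [6;4;1]
P(1,5)∈J1 [6;5;1]
C(4,0)∈J2 [6;5;2]
L+ [7;5;2]
P(5,0)∈J1 [7;6;2]
R(4,2)∈J1 [7;7;2]
PS(6,4)∈J2 [7;7;3]
L+ [8;7;3]
R(7,3)∈J1 [8;8;3]
P(7,1)∈J1 [8;9;3]
mobility = 21 − 18 − 3 = 0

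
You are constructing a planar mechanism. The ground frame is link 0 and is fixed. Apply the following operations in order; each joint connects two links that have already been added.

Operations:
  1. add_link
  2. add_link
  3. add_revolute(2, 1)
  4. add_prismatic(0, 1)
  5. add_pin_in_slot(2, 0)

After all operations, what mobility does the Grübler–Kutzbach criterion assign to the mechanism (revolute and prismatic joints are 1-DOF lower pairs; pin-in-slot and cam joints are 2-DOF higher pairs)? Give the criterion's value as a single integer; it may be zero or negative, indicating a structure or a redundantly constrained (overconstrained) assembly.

ground; <1,0,0>
#1 <2,0,0>
#2 <3,0,0>
R:2↔1 J1 <3,1,0>
P:0↔1 J1 <3,2,0>
PS:2↔0 J2 <3,2,1>
3×2 − 2×2 − 1×1 = 1

M = 1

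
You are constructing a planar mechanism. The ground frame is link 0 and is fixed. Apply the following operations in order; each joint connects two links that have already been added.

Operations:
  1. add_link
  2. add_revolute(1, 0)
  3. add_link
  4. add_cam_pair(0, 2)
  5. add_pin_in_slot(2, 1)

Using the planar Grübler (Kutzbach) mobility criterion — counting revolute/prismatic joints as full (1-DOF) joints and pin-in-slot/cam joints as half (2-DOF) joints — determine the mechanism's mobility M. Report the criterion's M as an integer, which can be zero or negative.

M = 2

(L,J1,J2)=(1,0,0); link0 fixed
link1: (2,0,0)
R 1-0 [J1]: (2,1,0)
link2: (3,1,0)
C 0-2 [J2]: (3,1,1)
PS 2-1 [J2]: (3,1,2)
Grübler: 3·2 − 2·1 − 2 = 2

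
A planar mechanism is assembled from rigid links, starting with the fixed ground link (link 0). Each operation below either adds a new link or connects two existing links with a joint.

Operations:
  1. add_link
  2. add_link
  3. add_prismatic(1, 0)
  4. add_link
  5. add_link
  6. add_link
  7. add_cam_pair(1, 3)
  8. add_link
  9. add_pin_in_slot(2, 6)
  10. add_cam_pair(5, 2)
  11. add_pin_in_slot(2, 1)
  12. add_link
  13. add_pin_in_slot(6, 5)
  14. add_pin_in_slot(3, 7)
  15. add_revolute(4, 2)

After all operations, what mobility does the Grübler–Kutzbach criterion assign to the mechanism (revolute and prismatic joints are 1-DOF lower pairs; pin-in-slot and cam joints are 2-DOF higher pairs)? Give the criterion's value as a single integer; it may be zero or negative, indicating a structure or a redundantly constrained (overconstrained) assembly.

[1;0;0] (link 0 is ground)
L+ [2;0;0]
L+ [3;0;0]
P(1,0)∈J1 [3;1;0]
L+ [4;1;0]
L+ [5;1;0]
L+ [6;1;0]
C(1,3)∈J2 [6;1;1]
L+ [7;1;1]
PS(2,6)∈J2 [7;1;2]
C(5,2)∈J2 [7;1;3]
PS(2,1)∈J2 [7;1;4]
L+ [8;1;4]
PS(6,5)∈J2 [8;1;5]
PS(3,7)∈J2 [8;1;6]
R(4,2)∈J1 [8;2;6]
mobility = 21 − 4 − 6 = 11

M = 11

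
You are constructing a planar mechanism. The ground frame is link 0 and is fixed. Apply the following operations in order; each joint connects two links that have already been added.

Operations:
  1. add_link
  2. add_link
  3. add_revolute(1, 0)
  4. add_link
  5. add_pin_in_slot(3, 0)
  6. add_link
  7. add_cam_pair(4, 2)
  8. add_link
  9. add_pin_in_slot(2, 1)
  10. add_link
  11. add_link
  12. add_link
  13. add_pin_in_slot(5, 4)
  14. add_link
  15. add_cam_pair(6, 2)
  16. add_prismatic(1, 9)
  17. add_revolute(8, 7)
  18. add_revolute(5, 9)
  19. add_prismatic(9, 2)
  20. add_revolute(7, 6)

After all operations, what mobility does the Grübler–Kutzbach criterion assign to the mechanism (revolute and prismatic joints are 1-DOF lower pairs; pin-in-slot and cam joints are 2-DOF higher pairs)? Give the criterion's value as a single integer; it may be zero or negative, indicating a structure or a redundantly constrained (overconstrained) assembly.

(L,J1,J2)=(1,0,0); link0 fixed
link1: (2,0,0)
link2: (3,0,0)
R 1-0 [J1]: (3,1,0)
link3: (4,1,0)
PS 3-0 [J2]: (4,1,1)
link4: (5,1,1)
C 4-2 [J2]: (5,1,2)
link5: (6,1,2)
PS 2-1 [J2]: (6,1,3)
link6: (7,1,3)
link7: (8,1,3)
link8: (9,1,3)
PS 5-4 [J2]: (9,1,4)
link9: (10,1,4)
C 6-2 [J2]: (10,1,5)
P 1-9 [J1]: (10,2,5)
R 8-7 [J1]: (10,3,5)
R 5-9 [J1]: (10,4,5)
P 9-2 [J1]: (10,5,5)
R 7-6 [J1]: (10,6,5)
Grübler: 3·9 − 2·6 − 5 = 10

M = 10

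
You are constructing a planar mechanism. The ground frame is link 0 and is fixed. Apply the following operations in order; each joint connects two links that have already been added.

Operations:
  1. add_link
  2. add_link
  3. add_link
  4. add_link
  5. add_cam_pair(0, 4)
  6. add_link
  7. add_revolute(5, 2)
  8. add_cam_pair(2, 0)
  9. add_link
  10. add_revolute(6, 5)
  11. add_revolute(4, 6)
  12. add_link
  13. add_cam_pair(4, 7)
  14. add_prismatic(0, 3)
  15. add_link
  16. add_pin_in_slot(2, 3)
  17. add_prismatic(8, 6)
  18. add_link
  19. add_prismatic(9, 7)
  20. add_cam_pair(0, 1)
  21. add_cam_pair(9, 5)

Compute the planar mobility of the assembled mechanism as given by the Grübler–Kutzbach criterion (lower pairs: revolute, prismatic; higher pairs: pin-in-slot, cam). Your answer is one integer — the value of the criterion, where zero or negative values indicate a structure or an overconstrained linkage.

M = 9

[1;0;0] (link 0 is ground)
L+ [2;0;0]
L+ [3;0;0]
L+ [4;0;0]
L+ [5;0;0]
C(0,4)∈J2 [5;0;1]
L+ [6;0;1]
R(5,2)∈J1 [6;1;1]
C(2,0)∈J2 [6;1;2]
L+ [7;1;2]
R(6,5)∈J1 [7;2;2]
R(4,6)∈J1 [7;3;2]
L+ [8;3;2]
C(4,7)∈J2 [8;3;3]
P(0,3)∈J1 [8;4;3]
L+ [9;4;3]
PS(2,3)∈J2 [9;4;4]
P(8,6)∈J1 [9;5;4]
L+ [10;5;4]
P(9,7)∈J1 [10;6;4]
C(0,1)∈J2 [10;6;5]
C(9,5)∈J2 [10;6;6]
mobility = 27 − 12 − 6 = 9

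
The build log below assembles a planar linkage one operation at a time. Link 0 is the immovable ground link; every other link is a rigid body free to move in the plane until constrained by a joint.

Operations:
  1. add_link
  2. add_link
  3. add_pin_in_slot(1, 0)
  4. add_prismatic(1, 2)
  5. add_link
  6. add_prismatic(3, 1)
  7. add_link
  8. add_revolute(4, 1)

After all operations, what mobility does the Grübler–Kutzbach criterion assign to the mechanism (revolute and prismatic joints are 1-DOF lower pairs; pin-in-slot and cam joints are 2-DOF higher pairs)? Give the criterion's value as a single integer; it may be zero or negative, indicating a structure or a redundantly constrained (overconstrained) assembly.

[1;0;0] (link 0 is ground)
L+ [2;0;0]
L+ [3;0;0]
PS(1,0)∈J2 [3;0;1]
P(1,2)∈J1 [3;1;1]
L+ [4;1;1]
P(3,1)∈J1 [4;2;1]
L+ [5;2;1]
R(4,1)∈J1 [5;3;1]
mobility = 12 − 6 − 1 = 5

M = 5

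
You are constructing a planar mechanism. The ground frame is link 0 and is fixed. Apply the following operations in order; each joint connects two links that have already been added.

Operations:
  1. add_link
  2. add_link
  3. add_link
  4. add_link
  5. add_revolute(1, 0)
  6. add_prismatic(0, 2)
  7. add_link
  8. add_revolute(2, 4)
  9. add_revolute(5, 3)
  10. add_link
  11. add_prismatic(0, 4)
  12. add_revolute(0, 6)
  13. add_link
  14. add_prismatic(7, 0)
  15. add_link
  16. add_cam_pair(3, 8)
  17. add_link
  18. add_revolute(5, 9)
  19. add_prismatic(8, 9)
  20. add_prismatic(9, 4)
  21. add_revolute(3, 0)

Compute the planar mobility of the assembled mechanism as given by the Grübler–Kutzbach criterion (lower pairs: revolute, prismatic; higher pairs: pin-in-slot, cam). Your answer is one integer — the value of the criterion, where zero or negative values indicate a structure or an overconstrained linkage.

ground; <1,0,0>
#1 <2,0,0>
#2 <3,0,0>
#3 <4,0,0>
#4 <5,0,0>
R:1↔0 J1 <5,1,0>
P:0↔2 J1 <5,2,0>
#5 <6,2,0>
R:2↔4 J1 <6,3,0>
R:5↔3 J1 <6,4,0>
#6 <7,4,0>
P:0↔4 J1 <7,5,0>
R:0↔6 J1 <7,6,0>
#7 <8,6,0>
P:7↔0 J1 <8,7,0>
#8 <9,7,0>
C:3↔8 J2 <9,7,1>
#9 <10,7,1>
R:5↔9 J1 <10,8,1>
P:8↔9 J1 <10,9,1>
P:9↔4 J1 <10,10,1>
R:3↔0 J1 <10,11,1>
3×9 − 2×11 − 1×1 = 4

M = 4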